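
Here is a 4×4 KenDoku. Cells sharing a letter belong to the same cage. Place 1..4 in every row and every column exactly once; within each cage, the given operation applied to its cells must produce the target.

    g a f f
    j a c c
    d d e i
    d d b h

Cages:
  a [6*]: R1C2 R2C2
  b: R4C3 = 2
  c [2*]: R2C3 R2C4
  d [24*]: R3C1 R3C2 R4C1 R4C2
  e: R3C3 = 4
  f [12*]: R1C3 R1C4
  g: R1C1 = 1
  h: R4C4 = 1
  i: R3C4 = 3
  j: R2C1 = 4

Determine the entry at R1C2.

Cage g is given; hence R1C1 = 1.
J is a freebie, so R2C1 = 4.
Cage e is a single given cell; hence R3C3 = 4.
Cage i is a single given cell, which forces R3C4 = 3.
B is a freebie, so R4C3 = 2.
H is a freebie, leaving R4C4 = 1.
Column 3 already has 4, so R1C3 = 3.
Column 4 now contains 3, so R1C4 = 4.
2 is placed in column 3, leaving R2C3 = 1.
Column 4 already has 1, leaving R2C4 = 2.
Row 3 now contains 3; hence R3C1 = 2.
Cage d needs product 24, leaving R3C2 = 1.
Row 4 already has 2; hence R4C1 = 3.
Cage d needs product 24, leaving R4C2 = 4.
3 is placed in row 1, so R1C2 = 2.
Row 2 already has 2, which forces R2C2 = 3.
Filled in: 1 2 3 4 / 4 3 1 2 / 2 1 4 3 / 3 4 2 1.

2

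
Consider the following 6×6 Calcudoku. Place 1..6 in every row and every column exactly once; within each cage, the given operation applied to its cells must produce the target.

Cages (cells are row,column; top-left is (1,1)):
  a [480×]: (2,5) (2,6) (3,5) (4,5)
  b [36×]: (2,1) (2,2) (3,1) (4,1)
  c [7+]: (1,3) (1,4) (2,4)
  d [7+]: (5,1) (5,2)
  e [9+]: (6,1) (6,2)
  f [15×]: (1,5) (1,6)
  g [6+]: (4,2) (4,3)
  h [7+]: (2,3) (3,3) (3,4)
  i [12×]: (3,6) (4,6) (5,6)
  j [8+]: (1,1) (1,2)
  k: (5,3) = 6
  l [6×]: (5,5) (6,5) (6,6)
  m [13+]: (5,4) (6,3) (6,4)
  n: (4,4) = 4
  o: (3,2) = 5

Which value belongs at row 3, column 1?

2

Cage a has product 480, which forces (2,6) = 4.
O is a freebie, which forces (3,2) = 5.
Cage n is a single given cell, so (4,4) = 4.
Cage k is given, leaving (5,3) = 6.
Cage a has product 480; hence (3,5) = 4.
Cage g needs two cells with sum 6, so (4,2) = 1.
The two cells of cage g must have sum 6, so (4,3) = 5.
5 is placed in row 4, which forces (4,5) = 6.
6 is placed in row 4, leaving (4,6) = 2.
Column 6 already has 2, leaving (5,6) = 1.
1 is placed in column 6, which forces (6,6) = 3.
Cage f needs two cells with product 15, which forces (1,5) = 3.
Column 6 now contains 3, which forces (1,6) = 5.
Column 5 now contains 6; hence (2,5) = 5.
1 is placed in column 6, which forces (3,6) = 6.
Row 4 now contains 2, so (4,1) = 3.
Cage l needs product 6, leaving (5,5) = 2.
Cage e's pair has sum 9, leaving (6,1) = 5.
Cage e's pair has sum 9, which forces (6,2) = 4.
Row 6 now contains 4, leaving (6,3) = 2.
Row 6 now contains 3; hence (6,4) = 6.
Cage l needs product 6, which forces (6,5) = 1.
Cage c has sum 7, so (1,3) = 4.
Column 3 already has 2; hence (2,3) = 3.
The 3 cells of cage h must have sum 7, so (3,3) = 1.
The 3 cells of cage h must have sum 7, so (3,4) = 3.
Column 1 now contains 5; hence (5,1) = 4.
Column 2 already has 4, so (5,2) = 3.
Cage m has sum 13, leaving (5,4) = 5.
The 4 cells of cage b must have product 36, which forces (2,1) = 1.
Cage b needs product 36, so (2,2) = 6.
Row 2 now contains 1, so (2,4) = 2.
1 is placed in row 3, leaving (3,1) = 2.
Column 1 already has 2, so (1,1) = 6.
Column 2 already has 6, which forces (1,2) = 2.
Column 4 now contains 2, leaving (1,4) = 1.
Filled in: 6 2 4 1 3 5 / 1 6 3 2 5 4 / 2 5 1 3 4 6 / 3 1 5 4 6 2 / 4 3 6 5 2 1 / 5 4 2 6 1 3.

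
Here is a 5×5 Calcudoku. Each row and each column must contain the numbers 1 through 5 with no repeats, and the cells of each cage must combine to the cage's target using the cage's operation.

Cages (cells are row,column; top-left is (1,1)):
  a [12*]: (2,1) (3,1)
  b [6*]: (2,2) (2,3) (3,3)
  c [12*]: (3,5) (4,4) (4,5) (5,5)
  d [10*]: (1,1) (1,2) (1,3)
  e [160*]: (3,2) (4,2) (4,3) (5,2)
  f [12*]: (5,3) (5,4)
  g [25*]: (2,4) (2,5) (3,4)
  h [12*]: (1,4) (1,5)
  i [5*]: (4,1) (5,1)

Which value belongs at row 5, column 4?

4

Cage g has product 25; hence (2,4) = 1.
Cage g has product 25, leaving (2,5) = 5.
The 3 cells of cage g must have product 25; hence (3,4) = 5.
Cage e has product 160, so (4,3) = 4.
Column 4 now contains 1, which forces (4,4) = 2.
Column 3 already has 4, so (5,3) = 3.
Row 5 now contains 3; hence (5,4) = 4.
Column 4 now contains 4, so (1,4) = 3.
Cage h's pair has product 12; hence (1,5) = 4.
Cage b has product 6, leaving (2,2) = 3.
Column 3 already has 3, which forces (2,3) = 2.
Cage e has product 160, so (3,2) = 4.
Cage b has product 6, so (3,3) = 1.
Row 4 already has 2; hence (4,2) = 5.
Cage e needs product 160, which forces (5,2) = 2.
Row 5 now contains 2; hence (5,5) = 1.
Cage d has product 10, leaving (1,1) = 2.
2 is placed in column 2, so (1,2) = 1.
1 is placed in column 3, which forces (1,3) = 5.
Row 2 already has 3, which forces (2,1) = 4.
4 is placed in row 3; hence (3,1) = 3.
The 4 cells of cage c must have product 12, which forces (3,5) = 2.
Row 4 already has 5, leaving (4,1) = 1.
1 is placed in column 5, so (4,5) = 3.
Row 5 now contains 1, leaving (5,1) = 5.
Completed grid: 2 1 5 3 4 / 4 3 2 1 5 / 3 4 1 5 2 / 1 5 4 2 3 / 5 2 3 4 1.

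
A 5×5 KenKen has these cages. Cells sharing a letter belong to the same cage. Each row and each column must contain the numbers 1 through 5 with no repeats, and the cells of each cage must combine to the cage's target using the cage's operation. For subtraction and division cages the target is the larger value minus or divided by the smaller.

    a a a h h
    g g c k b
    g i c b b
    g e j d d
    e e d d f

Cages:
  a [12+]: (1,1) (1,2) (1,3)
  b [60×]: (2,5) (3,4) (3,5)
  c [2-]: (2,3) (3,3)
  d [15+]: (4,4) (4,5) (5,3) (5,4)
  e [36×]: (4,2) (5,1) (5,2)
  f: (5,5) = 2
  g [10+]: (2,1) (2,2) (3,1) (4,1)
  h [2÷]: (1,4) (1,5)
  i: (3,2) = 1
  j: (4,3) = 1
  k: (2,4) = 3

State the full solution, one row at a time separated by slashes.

4 5 3 2 1 / 1 2 4 3 5 / 5 1 2 4 3 / 2 3 1 5 4 / 3 4 5 1 2

Cage k is given, so (2,4) = 3.
I is a freebie; hence (3,2) = 1.
Cage e needs product 36, leaving (4,2) = 3.
Cage j is given; hence (4,3) = 1.
The 3 cells of cage e must have product 36; hence (5,1) = 3.
Cage e has product 36, so (5,2) = 4.
Cage f is a single given cell, leaving (5,5) = 2.
Cage a has sum 12, leaving (1,1) = 4.
Column 2 now contains 4, so (1,2) = 5.
Cage a needs sum 12, so (1,3) = 3.
Cage h's pair has quotient 2, which forces (1,4) = 2.
4 is placed in row 1, so (1,5) = 1.
The 4 cells of cage g must have sum 10; hence (2,1) = 1.
Column 2 now contains 4, so (2,2) = 2.
Cage b needs product 60, which forces (3,5) = 3.
Row 5 now contains 2; hence (5,3) = 5.
The 4 cells of cage d must have sum 15; hence (5,4) = 1.
Column 3 now contains 5, which forces (2,3) = 4.
Row 2 already has 4, leaving (2,5) = 5.
The two cells of cage c must have difference 2, leaving (3,3) = 2.
Column 5 already has 5, which forces (4,5) = 4.
Row 3 already has 2; hence (3,1) = 5.
Cage b needs product 60, which forces (3,4) = 4.
Cage g needs sum 10, which forces (4,1) = 2.
Row 4 already has 4, so (4,4) = 5.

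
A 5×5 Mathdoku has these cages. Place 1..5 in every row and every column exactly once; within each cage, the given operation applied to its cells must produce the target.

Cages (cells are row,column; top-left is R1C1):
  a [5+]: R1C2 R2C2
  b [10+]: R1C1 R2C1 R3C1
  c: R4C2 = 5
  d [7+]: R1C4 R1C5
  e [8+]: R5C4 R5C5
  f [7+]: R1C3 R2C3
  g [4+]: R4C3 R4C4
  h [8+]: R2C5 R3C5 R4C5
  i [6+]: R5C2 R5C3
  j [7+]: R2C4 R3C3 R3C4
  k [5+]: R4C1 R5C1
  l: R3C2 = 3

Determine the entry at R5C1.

L is a freebie, so R3C2 = 3.
C is a freebie, so R4C2 = 5.
The only place for 2 in column 2 is R5C2.
Cage i needs two cells with sum 6; hence R5C3 = 4.
In row 5, 1 can only go at R5C1, so R5C1 = 1.
Cage k's pair has sum 5, leaving R4C1 = 4.
In row 1, 1 can only go at R1C2, so R1C2 = 1.
Column 2 now contains 1; hence R2C2 = 4.
Row 4 needs a 2, and only R4C5 is open for it.
Row 2 needs a 3, and only R2C1 is open for it.
The only place for 4 in row 3 is R3C4.
The only place for 3 in row 1 is R1C4.
Cage d's pair has sum 7, so R1C5 = 4.
The two cells of cage g must have sum 4, so R4C3 = 3.
Column 4 already has 3, leaving R4C4 = 1.
Column 4 already has 3, leaving R5C4 = 5.
Cage e's pair has sum 8, which forces R5C5 = 3.
Column 4 now contains 1, which forces R2C4 = 2.
Cage j has sum 7; hence R3C3 = 1.
1 is placed in row 3; hence R3C5 = 5.
The 3 cells of cage b must have sum 10; hence R1C1 = 5.
Cage f's pair has sum 7; hence R1C3 = 2.
Row 2 now contains 2; hence R2C3 = 5.
Column 5 now contains 5, which forces R2C5 = 1.
Row 3 now contains 5; hence R3C1 = 2.
Completed grid: 5 1 2 3 4 / 3 4 5 2 1 / 2 3 1 4 5 / 4 5 3 1 2 / 1 2 4 5 3.

1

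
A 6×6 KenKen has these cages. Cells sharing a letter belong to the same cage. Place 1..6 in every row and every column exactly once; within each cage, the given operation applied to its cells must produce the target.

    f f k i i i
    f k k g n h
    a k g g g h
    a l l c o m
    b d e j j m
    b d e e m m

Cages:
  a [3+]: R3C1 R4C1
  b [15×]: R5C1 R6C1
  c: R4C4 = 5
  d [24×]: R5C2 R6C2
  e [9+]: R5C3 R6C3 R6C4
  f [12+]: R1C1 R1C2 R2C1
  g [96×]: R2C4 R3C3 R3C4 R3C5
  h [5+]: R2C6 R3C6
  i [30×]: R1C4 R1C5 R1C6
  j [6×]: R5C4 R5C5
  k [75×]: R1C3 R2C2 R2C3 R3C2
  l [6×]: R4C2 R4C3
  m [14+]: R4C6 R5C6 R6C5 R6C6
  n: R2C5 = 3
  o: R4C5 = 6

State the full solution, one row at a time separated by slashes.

Cage n is a single given cell; hence R2C5 = 3.
Cage c is given, leaving R4C4 = 5.
O is a freebie, leaving R4C5 = 6.
The only place for 6 in row 2 is R2C1.
Row 3 needs a 5, and only R3C2 is open for it.
Cage k has product 75, leaving R1C3 = 3.
Column 2 already has 5, which forces R2C2 = 1.
Cage k needs product 75, which forces R2C3 = 5.
Column 3 already has 3; hence R4C3 = 2.
Cage a needs two cells with sum 3, so R3C1 = 2.
Row 4 already has 2; hence R4C1 = 1.
Row 4 already has 2, which forces R4C2 = 3.
Row 4 now contains 3, leaving R4C6 = 4.
Column 1 now contains 2, leaving R1C1 = 4.
Cage f needs sum 12; hence R1C2 = 2.
Cage g needs product 96; hence R2C4 = 4.
Column 6 already has 4, so R2C6 = 2.
The two cells of cage h must have sum 5, which forces R3C6 = 3.
4 is placed in column 4, so R6C4 = 2.
The 4 cells of cage m must have sum 14, leaving R6C5 = 4.
Cage g has product 96, which forces R3C3 = 4.
Cage g needs product 96, which forces R3C4 = 6.
Column 5 already has 4, which forces R3C5 = 1.
Cage d's pair has product 24, leaving R5C2 = 4.
Column 4 now contains 6, so R5C4 = 3.
Column 5 now contains 1, which forces R5C5 = 2.
Row 6 already has 4, so R6C2 = 6.
Row 6 now contains 6, so R6C3 = 1.
Row 6 already has 1, leaving R6C6 = 5.
Column 4 now contains 6; hence R1C4 = 1.
Column 5 now contains 1, which forces R1C5 = 5.
The 3 cells of cage i must have product 30, which forces R1C6 = 6.
3 is placed in row 5, so R5C1 = 5.
Column 3 already has 1, leaving R5C3 = 6.
5 is placed in column 6, so R5C6 = 1.
Row 6 already has 5, so R6C1 = 3.

4 2 3 1 5 6 / 6 1 5 4 3 2 / 2 5 4 6 1 3 / 1 3 2 5 6 4 / 5 4 6 3 2 1 / 3 6 1 2 4 5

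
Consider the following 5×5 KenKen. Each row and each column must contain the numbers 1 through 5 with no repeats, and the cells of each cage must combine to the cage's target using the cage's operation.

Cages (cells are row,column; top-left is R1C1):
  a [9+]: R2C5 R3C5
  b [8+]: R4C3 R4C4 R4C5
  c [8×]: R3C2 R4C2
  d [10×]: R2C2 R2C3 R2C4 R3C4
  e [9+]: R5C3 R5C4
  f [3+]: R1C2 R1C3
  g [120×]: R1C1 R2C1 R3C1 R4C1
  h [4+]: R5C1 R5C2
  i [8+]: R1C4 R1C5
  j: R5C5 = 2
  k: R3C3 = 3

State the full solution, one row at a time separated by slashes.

Cage k is a single given cell, leaving R3C3 = 3.
Cage d needs product 10, which forces R3C4 = 1.
Cage j is a single given cell, which forces R5C5 = 2.
The only place for 4 in row 1 is R1C1.
Row 2 needs a 3, and only R2C1 is open for it.
3 is placed in column 1; hence R5C1 = 1.
Cage h needs two cells with sum 4, so R5C2 = 3.
In row 2, 4 can only go at R2C5, so R2C5 = 4.
4 is placed in column 5, leaving R3C5 = 5.
Cage i's pair has sum 8; hence R1C4 = 5.
Column 5 already has 5, so R1C5 = 3.
Column 4 now contains 5, leaving R2C4 = 2.
Row 3 already has 5; hence R3C1 = 2.
Row 3 now contains 2, which forces R3C2 = 4.
The 4 cells of cage g must have product 120, leaving R4C1 = 5.
4 is placed in column 2, which forces R4C2 = 2.
3 is placed in column 5, leaving R4C5 = 1.
Column 4 now contains 5, leaving R5C4 = 4.
Column 2 now contains 2, leaving R1C2 = 1.
The two cells of cage f must have sum 3, so R1C3 = 2.
Column 2 now contains 1, so R2C2 = 5.
Row 2 already has 5, so R2C3 = 1.
1 is placed in row 4, leaving R4C3 = 4.
4 is placed in column 4; hence R4C4 = 3.
4 is placed in row 5; hence R5C3 = 5.

4 1 2 5 3 / 3 5 1 2 4 / 2 4 3 1 5 / 5 2 4 3 1 / 1 3 5 4 2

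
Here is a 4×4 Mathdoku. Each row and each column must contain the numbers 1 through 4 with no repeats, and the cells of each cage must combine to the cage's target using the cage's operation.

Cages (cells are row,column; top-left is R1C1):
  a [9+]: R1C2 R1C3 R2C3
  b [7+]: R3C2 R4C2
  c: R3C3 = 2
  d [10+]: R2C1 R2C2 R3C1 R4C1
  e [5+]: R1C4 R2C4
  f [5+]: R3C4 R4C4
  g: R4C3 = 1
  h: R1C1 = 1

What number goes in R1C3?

H is a freebie, which forces R1C1 = 1.
Cage c is given, which forces R3C3 = 2.
Cage g is a single given cell, so R4C3 = 1.
Cage a has sum 9, so R1C2 = 2.
Cage d needs sum 10; hence R2C2 = 1.
Cage e's pair has sum 5, which forces R1C4 = 3.
The two cells of cage e must have sum 5, which forces R2C4 = 2.
Column 4 now contains 3, leaving R3C4 = 1.
Column 4 now contains 2; hence R4C4 = 4.
Row 1 already has 3, leaving R1C3 = 4.
Cage a needs sum 9, which forces R2C3 = 3.
Cage b's pair has sum 7, which forces R3C2 = 4.
Cage d has sum 10; hence R4C1 = 2.
4 is placed in row 4; hence R4C2 = 3.
Row 2 already has 3, which forces R2C1 = 4.
4 is placed in row 3, so R3C1 = 3.
Completed grid: 1 2 4 3 / 4 1 3 2 / 3 4 2 1 / 2 3 1 4.

4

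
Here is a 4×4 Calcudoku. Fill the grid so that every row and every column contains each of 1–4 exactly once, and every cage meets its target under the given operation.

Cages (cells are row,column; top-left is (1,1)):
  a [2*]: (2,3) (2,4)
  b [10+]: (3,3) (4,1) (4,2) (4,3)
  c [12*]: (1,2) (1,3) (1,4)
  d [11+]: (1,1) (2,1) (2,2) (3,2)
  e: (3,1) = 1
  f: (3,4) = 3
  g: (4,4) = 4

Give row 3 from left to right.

Cage e is a single given cell; hence (3,1) = 1.
F is a freebie, which forces (3,4) = 3.
Cage g is given, leaving (4,4) = 4.
4 is placed in column 4, which forces (1,4) = 1.
1 is placed in column 4, so (2,4) = 2.
Cage b needs sum 10, leaving (3,3) = 4.
The 4 cells of cage d must have sum 11, which forces (1,1) = 2.
Cage c needs product 12, which forces (1,2) = 4.
Column 3 now contains 4; hence (1,3) = 3.
Column 2 already has 4, so (2,2) = 3.
Row 2 now contains 2; hence (2,3) = 1.
Row 3 now contains 4, so (3,2) = 2.
2 is placed in column 1; hence (4,1) = 3.
2 is placed in column 2, so (4,2) = 1.
Column 3 now contains 1, so (4,3) = 2.
Row 2 already has 3, which forces (2,1) = 4.
The full grid is 2 4 3 1 / 4 3 1 2 / 1 2 4 3 / 3 1 2 4.

1 2 4 3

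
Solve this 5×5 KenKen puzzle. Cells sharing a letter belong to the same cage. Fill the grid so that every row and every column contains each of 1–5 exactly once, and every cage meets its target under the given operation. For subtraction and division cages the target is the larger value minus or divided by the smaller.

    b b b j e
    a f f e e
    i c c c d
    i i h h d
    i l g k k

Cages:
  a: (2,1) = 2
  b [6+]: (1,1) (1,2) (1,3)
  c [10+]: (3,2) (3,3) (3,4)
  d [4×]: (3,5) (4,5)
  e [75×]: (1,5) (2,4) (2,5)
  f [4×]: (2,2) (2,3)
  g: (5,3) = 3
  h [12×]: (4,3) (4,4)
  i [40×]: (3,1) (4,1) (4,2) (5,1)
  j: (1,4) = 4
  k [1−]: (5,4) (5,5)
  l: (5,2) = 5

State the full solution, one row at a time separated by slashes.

J is a freebie, which forces (1,4) = 4.
The 3 cells of cage e must have product 75, which forces (1,5) = 5.
A is a freebie, which forces (2,1) = 2.
The 3 cells of cage e must have product 75, so (2,4) = 5.
Cage e needs product 75, leaving (2,5) = 3.
4 is placed in column 4, so (4,4) = 3.
L is a freebie, leaving (5,2) = 5.
Cage g is a single given cell; hence (5,3) = 3.
Cage c needs sum 10, which forces (3,3) = 5.
The 4 cells of cage i must have product 40; hence (4,2) = 2.
3 is placed in row 4, leaving (4,3) = 4.
4 is placed in row 4, which forces (4,5) = 1.
Column 5 now contains 1, leaving (5,5) = 2.
Cage b has sum 6; hence (1,3) = 2.
Cage f's pair has product 4; hence (2,2) = 4.
4 is placed in column 3, so (2,3) = 1.
4 is placed in column 2; hence (3,2) = 3.
Column 5 now contains 1, so (3,5) = 4.
Row 4 already has 1, leaving (4,1) = 5.
Row 5 already has 2, leaving (5,4) = 1.
The 3 cells of cage b must have sum 6, leaving (1,1) = 3.
3 is placed in column 2, leaving (1,2) = 1.
Row 3 now contains 4, leaving (3,1) = 1.
Column 4 now contains 1, leaving (3,4) = 2.
Row 5 now contains 1, so (5,1) = 4.

3 1 2 4 5 / 2 4 1 5 3 / 1 3 5 2 4 / 5 2 4 3 1 / 4 5 3 1 2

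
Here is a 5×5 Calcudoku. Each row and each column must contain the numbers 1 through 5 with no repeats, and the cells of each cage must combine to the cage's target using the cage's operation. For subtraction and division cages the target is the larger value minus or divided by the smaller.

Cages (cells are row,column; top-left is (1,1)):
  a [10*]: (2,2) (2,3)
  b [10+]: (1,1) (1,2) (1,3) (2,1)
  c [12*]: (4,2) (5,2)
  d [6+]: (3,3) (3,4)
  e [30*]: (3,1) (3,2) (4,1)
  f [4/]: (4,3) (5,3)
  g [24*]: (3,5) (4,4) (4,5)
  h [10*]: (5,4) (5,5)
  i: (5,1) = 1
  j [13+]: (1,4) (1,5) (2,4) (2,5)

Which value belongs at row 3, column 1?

Cage i is a single given cell, which forces (5,1) = 1.
1 is placed in row 5; hence (5,3) = 4.
The two cells of cage c must have product 12, which forces (4,2) = 4.
Column 3 now contains 4; hence (4,3) = 1.
Row 5 already has 4; hence (5,2) = 3.
Cage b has sum 10, leaving (1,2) = 1.
Cage g has product 24, so (3,5) = 4.
The two cells of cage d must have sum 6, so (3,3) = 5.
Row 3 already has 4, so (3,4) = 1.
Cage a needs two cells with product 10, leaving (2,2) = 5.
Column 3 already has 5, which forces (2,3) = 2.
The 3 cells of cage e must have product 30; hence (3,1) = 3.
Row 3 already has 5, which forces (3,2) = 2.
Cage e needs product 30; hence (4,1) = 5.
The 4 cells of cage b must have sum 10, leaving (1,1) = 2.
Column 3 already has 2, so (1,3) = 3.
Row 1 already has 3; hence (1,5) = 5.
Column 1 already has 3, which forces (2,1) = 4.
4 is placed in row 2, so (2,4) = 3.
The 4 cells of cage j must have sum 13, which forces (2,5) = 1.
Column 4 already has 3; hence (4,4) = 2.
Row 4 already has 2, which forces (4,5) = 3.
Column 4 already has 2, which forces (5,4) = 5.
Column 5 already has 5, which forces (5,5) = 2.
Row 1 already has 5, so (1,4) = 4.
Completed grid: 2 1 3 4 5 / 4 5 2 3 1 / 3 2 5 1 4 / 5 4 1 2 3 / 1 3 4 5 2.

3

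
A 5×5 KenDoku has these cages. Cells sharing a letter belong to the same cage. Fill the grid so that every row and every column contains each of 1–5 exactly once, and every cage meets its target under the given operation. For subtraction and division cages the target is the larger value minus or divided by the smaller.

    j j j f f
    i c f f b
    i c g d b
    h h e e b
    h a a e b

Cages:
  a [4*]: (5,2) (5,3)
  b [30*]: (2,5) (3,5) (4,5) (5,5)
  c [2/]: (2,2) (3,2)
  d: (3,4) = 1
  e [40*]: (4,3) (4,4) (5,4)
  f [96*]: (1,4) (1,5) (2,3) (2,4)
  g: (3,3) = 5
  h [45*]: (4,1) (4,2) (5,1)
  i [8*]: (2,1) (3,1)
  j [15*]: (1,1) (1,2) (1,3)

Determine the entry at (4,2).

3

G is a freebie, leaving (3,3) = 5.
Cage d is a single given cell; hence (3,4) = 1.
Cage h has product 45, which forces (4,1) = 5.
Cage h needs product 45, so (4,2) = 3.
The 3 cells of cage h must have product 45; hence (5,1) = 3.
Column 1 already has 3, leaving (1,1) = 1.
Cage j has product 15, which forces (1,2) = 5.
Cage j has product 15, so (1,3) = 3.
Cage e has product 40, leaving (5,4) = 5.
Cage f needs product 96, which forces (2,3) = 4.
Cage f needs product 96, leaving (2,4) = 3.
Cage b has product 30; hence (2,5) = 5.
Cage b has product 30, so (3,5) = 3.
Column 3 already has 4; hence (4,3) = 2.
Row 4 already has 2, leaving (4,4) = 4.
Row 4 already has 2, which forces (4,5) = 1.
Column 3 already has 4, leaving (5,3) = 1.
1 is placed in column 5, leaving (5,5) = 2.
4 is placed in column 4, which forces (1,4) = 2.
Column 5 already has 2, leaving (1,5) = 4.
Row 2 already has 4, which forces (2,1) = 2.
Row 2 already has 2; hence (2,2) = 1.
The two cells of cage i must have product 8, which forces (3,1) = 4.
4 is placed in row 3, which forces (3,2) = 2.
Row 5 already has 1, which forces (5,2) = 4.
Completed grid: 1 5 3 2 4 / 2 1 4 3 5 / 4 2 5 1 3 / 5 3 2 4 1 / 3 4 1 5 2.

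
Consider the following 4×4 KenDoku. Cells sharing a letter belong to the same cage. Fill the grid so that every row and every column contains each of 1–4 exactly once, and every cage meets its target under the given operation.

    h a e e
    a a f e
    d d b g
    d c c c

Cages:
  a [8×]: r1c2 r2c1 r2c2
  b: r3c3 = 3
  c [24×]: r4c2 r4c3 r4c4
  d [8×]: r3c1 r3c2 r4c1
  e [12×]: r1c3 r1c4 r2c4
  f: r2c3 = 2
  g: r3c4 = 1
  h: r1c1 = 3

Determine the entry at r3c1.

H is a freebie, so r1c1 = 3.
Cage f is given, which forces r2c3 = 2.
Cage b is given, so r3c3 = 3.
Cage g is a single given cell, leaving r3c4 = 1.
Column 3 already has 3, which forces r4c3 = 4.
The 3 cells of cage a must have product 8, so r1c2 = 2.
4 is placed in column 3, so r1c3 = 1.
1 is placed in column 4, which forces r1c4 = 4.
Cage e needs product 12; hence r2c4 = 3.
Column 2 now contains 2, leaving r3c2 = 4.
The 3 cells of cage d must have product 8, leaving r4c1 = 1.
Column 2 now contains 2; hence r4c2 = 3.
3 is placed in column 4, so r4c4 = 2.
1 is placed in column 1, leaving r2c1 = 4.
Column 2 now contains 4, leaving r2c2 = 1.
4 is placed in row 3, leaving r3c1 = 2.
Completed grid: 3 2 1 4 / 4 1 2 3 / 2 4 3 1 / 1 3 4 2.

2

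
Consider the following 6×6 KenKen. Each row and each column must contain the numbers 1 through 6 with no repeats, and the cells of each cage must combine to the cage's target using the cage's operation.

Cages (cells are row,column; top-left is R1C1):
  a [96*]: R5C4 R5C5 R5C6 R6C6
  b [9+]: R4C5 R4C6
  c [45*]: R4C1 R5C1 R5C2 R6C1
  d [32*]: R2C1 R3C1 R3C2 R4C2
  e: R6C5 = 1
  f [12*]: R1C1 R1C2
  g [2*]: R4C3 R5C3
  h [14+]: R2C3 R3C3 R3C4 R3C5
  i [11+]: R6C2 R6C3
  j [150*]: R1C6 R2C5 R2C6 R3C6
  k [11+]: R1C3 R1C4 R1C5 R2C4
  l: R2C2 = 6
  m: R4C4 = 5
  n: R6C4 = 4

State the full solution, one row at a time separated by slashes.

6 2 3 1 4 5 / 2 6 4 3 5 1 / 4 1 5 2 3 6 / 1 4 2 5 6 3 / 5 3 1 6 2 4 / 3 5 6 4 1 2

Cage l is a single given cell, leaving R2C2 = 6.
The 4 cells of cage j must have product 150, which forces R2C5 = 5.
M is a freebie, leaving R4C4 = 5.
Cage c needs product 45, so R5C2 = 3.
6 is placed in column 2; hence R6C2 = 5.
Row 6 already has 5, which forces R6C3 = 6.
Cage n is a single given cell; hence R6C4 = 4.
Cage e is a single given cell, leaving R6C5 = 1.
Row 6 now contains 4, so R6C6 = 2.
Cage j has product 150, leaving R2C6 = 1.
The 4 cells of cage c must have product 45, which forces R4C1 = 1.
1 is placed in row 4; hence R4C3 = 2.
Cage c has product 45; hence R5C1 = 5.
2 is placed in column 3; hence R5C3 = 1.
Row 6 now contains 1, so R6C1 = 3.
3 is placed in column 1; hence R1C1 = 6.
The two cells of cage f must have product 12, which forces R1C2 = 2.
Row 1 now contains 6, which forces R1C6 = 5.
Cage d has product 32, leaving R3C2 = 1.
5 is placed in column 6, which forces R3C6 = 6.
Row 4 already has 2, so R4C2 = 4.
Column 6 now contains 6, leaving R4C6 = 3.
Column 6 now contains 6, so R5C6 = 4.
Cage k has sum 11; hence R1C4 = 1.
The 4 cells of cage k must have sum 11; hence R2C4 = 3.
Cage h needs sum 14, which forces R3C3 = 5.
Column 4 already has 3, which forces R3C4 = 2.
Row 4 now contains 3, so R4C5 = 6.
Column 4 now contains 2; hence R5C4 = 6.
Column 5 now contains 6, so R5C5 = 2.
The 4 cells of cage d must have product 32, leaving R2C1 = 2.
Row 2 already has 3; hence R2C3 = 4.
Row 3 now contains 2; hence R3C1 = 4.
The 4 cells of cage h must have sum 14, leaving R3C5 = 3.
Column 3 already has 4, which forces R1C3 = 3.
Column 5 already has 3, so R1C5 = 4.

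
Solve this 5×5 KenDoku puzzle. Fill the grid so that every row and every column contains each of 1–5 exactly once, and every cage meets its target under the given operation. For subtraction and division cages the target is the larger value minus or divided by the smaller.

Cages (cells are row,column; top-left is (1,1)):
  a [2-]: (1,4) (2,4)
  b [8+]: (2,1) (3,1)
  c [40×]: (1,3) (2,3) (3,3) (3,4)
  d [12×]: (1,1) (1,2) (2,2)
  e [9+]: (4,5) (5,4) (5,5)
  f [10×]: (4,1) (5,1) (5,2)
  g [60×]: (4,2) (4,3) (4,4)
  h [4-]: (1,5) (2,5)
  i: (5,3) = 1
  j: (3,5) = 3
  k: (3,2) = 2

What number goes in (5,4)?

3

K is a freebie; hence (3,2) = 2.
Cage j is a single given cell, so (3,5) = 3.
Cage i is given; hence (5,3) = 1.
Cage b's pair has sum 8, so (2,1) = 3.
Row 3 now contains 3, which forces (3,1) = 5.
Row 3 already has 5; hence (3,3) = 4.
The 4 cells of cage c must have product 40, which forces (3,4) = 1.
Cage f needs product 10, so (4,1) = 1.
Cage f needs product 10, which forces (5,1) = 2.
Row 5 now contains 1, which forces (5,2) = 5.
Row 5 now contains 2, leaving (5,4) = 3.
Row 5 already has 5, so (5,5) = 4.
Column 1 already has 1; hence (1,1) = 4.
Cage d has product 12; hence (1,2) = 3.
Row 1 already has 4; hence (1,4) = 2.
Cage d needs product 12, leaving (2,2) = 1.
Column 4 now contains 2, so (2,4) = 4.
1 is placed in row 2, leaving (2,5) = 5.
Column 2 already has 3, leaving (4,2) = 4.
Column 4 now contains 4, which forces (4,4) = 5.
Column 5 now contains 4, leaving (4,5) = 2.
Row 1 now contains 2; hence (1,3) = 5.
Column 5 already has 5, so (1,5) = 1.
Row 2 now contains 5, which forces (2,3) = 2.
5 is placed in row 4; hence (4,3) = 3.
Filled in: 4 3 5 2 1 / 3 1 2 4 5 / 5 2 4 1 3 / 1 4 3 5 2 / 2 5 1 3 4.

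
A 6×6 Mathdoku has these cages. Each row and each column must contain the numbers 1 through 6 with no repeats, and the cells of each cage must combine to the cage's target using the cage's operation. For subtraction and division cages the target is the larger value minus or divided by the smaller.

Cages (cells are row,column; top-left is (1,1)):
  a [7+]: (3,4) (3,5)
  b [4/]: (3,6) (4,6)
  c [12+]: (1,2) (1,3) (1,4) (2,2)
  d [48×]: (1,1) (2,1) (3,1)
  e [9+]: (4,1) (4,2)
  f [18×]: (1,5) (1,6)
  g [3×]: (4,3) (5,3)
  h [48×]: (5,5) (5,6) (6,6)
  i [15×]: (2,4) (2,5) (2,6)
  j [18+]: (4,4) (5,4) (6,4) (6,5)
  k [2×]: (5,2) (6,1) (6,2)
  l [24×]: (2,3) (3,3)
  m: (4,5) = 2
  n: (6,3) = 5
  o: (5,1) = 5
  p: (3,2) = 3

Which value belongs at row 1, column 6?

Cage p is given, leaving (3,2) = 3.
Cage m is a single given cell, leaving (4,5) = 2.
Cage o is a single given cell; hence (5,1) = 5.
Cage k needs product 2, so (5,2) = 1.
1 is placed in row 5, so (5,3) = 3.
Cage k has product 2, leaving (6,1) = 1.
Cage k has product 2, so (6,2) = 2.
Cage n is given, so (6,3) = 5.
Column 3 now contains 3; hence (4,3) = 1.
Row 4 now contains 1, so (4,6) = 4.
Cage h has product 48, which forces (5,6) = 2.
Column 6 already has 4, leaving (6,6) = 6.
Column 3 already has 1, so (1,3) = 2.
The 4 cells of cage c must have sum 12, which forces (1,4) = 1.
Cage f needs two cells with product 18, so (1,5) = 6.
Column 6 now contains 6, leaving (1,6) = 3.
Column 6 already has 4, so (3,6) = 1.
Row 4 already has 4, so (4,1) = 3.
Cage e's pair has sum 9, so (4,2) = 6.
Cage j needs sum 18, leaving (4,4) = 5.
Cage j has sum 18; hence (5,4) = 6.
Cage h needs product 48, leaving (5,5) = 4.
4 is placed in column 5, which forces (6,5) = 3.
6 is placed in row 1, leaving (1,1) = 4.
Row 1 already has 4, so (1,2) = 5.
Column 2 now contains 5; hence (2,2) = 4.
Row 2 already has 4, leaving (2,3) = 6.
Column 4 now contains 5, which forces (2,4) = 3.
Cage i has product 15, which forces (2,5) = 1.
Column 6 already has 1, leaving (2,6) = 5.
Column 3 already has 6, leaving (3,3) = 4.
Column 4 now contains 6, which forces (3,4) = 2.
Row 3 already has 1, so (3,5) = 5.
3 is placed in row 6, which forces (6,4) = 4.
Row 2 already has 6; hence (2,1) = 2.
Row 3 now contains 2, so (3,1) = 6.
Completed grid: 4 5 2 1 6 3 / 2 4 6 3 1 5 / 6 3 4 2 5 1 / 3 6 1 5 2 4 / 5 1 3 6 4 2 / 1 2 5 4 3 6.

3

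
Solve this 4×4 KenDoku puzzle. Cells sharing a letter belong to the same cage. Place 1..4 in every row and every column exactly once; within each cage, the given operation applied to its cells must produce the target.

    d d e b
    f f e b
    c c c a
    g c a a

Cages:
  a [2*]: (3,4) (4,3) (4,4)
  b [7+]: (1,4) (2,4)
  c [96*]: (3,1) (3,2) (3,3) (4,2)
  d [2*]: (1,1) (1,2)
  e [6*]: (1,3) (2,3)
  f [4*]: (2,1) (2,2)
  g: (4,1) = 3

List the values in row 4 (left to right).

3 4 1 2

Cage a has product 2; hence (3,4) = 1.
G is a freebie, leaving (4,1) = 3.
Cage c needs product 96, so (4,2) = 4.
The 3 cells of cage a must have product 2, so (4,3) = 1.
Cage a has product 2; hence (4,4) = 2.
The two cells of cage f must have product 4, so (2,1) = 4.
Column 2 now contains 4; hence (2,2) = 1.
Row 2 already has 4, so (2,4) = 3.
Column 1 already has 4; hence (3,1) = 2.
2 is placed in row 3, so (3,2) = 3.
3 is placed in row 3; hence (3,3) = 4.
Column 1 already has 2; hence (1,1) = 1.
Column 2 now contains 1, so (1,2) = 2.
The two cells of cage e must have product 6; hence (1,3) = 3.
Column 4 already has 3, leaving (1,4) = 4.
3 is placed in row 2, leaving (2,3) = 2.
The full grid is 1 2 3 4 / 4 1 2 3 / 2 3 4 1 / 3 4 1 2.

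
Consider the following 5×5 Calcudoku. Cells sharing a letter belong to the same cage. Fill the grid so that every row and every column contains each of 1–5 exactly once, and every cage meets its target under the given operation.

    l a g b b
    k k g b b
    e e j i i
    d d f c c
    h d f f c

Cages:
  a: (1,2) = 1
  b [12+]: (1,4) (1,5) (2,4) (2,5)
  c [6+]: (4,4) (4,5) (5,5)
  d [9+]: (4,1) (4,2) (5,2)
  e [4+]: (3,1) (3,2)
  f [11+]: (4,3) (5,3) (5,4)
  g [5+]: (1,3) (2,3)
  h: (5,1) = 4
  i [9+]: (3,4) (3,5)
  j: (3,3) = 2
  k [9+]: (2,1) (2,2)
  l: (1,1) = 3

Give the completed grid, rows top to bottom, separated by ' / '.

3 1 4 5 2 / 5 4 1 2 3 / 1 3 2 4 5 / 2 5 3 1 4 / 4 2 5 3 1

Cage l is given, so (1,1) = 3.
Cage a is a single given cell; hence (1,2) = 1.
Column 1 already has 3, so (3,1) = 1.
1 is placed in column 2, leaving (3,2) = 3.
J is a freebie, which forces (3,3) = 2.
H is a freebie, so (5,1) = 4.
Column 3 now contains 2, which forces (1,3) = 4.
Column 1 already has 4, so (2,1) = 5.
The two cells of cage k must have sum 9, which forces (2,2) = 4.
The two cells of cage g must have sum 5, leaving (2,3) = 1.
Cage d needs sum 9, leaving (4,1) = 2.
Cage d has sum 9, so (4,2) = 5.
5 is placed in row 4; hence (4,3) = 3.
Row 4 already has 3, leaving (4,4) = 1.
Row 4 already has 1, leaving (4,5) = 4.
The 3 cells of cage d must have sum 9, leaving (5,2) = 2.
1 is placed in column 3, so (5,3) = 5.
Row 5 already has 5; hence (5,4) = 3.
Row 5 now contains 3, so (5,5) = 1.
The 4 cells of cage b must have sum 12, leaving (1,4) = 5.
Cage b has sum 12, leaving (1,5) = 2.
3 is placed in column 4, so (2,4) = 2.
Cage b needs sum 12, leaving (2,5) = 3.
Cage i needs two cells with sum 9, which forces (3,4) = 4.
Column 5 already has 4, leaving (3,5) = 5.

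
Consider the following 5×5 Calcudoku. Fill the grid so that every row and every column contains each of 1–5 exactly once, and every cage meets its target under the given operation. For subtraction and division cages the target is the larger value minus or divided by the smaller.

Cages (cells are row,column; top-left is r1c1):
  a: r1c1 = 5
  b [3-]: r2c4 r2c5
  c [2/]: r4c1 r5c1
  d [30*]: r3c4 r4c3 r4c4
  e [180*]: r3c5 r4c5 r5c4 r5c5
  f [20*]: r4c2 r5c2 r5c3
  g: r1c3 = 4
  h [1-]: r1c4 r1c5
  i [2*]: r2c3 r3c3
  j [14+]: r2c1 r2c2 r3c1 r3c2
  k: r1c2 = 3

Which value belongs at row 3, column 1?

Cage a is a single given cell, which forces r1c1 = 5.
K is a freebie, so r1c2 = 3.
Cage g is a single given cell; hence r1c3 = 4.
Cage e needs product 180, which forces r5c4 = 3.
Cage d needs product 30; hence r4c3 = 3.
Cage e has product 180; hence r3c5 = 3.
Row 2 needs a 3, and only r2c1 is open for it.
In row 3, 1 can only go at r3c3, so r3c3 = 1.
Column 3 already has 1; hence r2c3 = 2.
2 is placed in column 3; hence r5c3 = 5.
Row 5 now contains 5, so r5c5 = 4.
The two cells of cage b must have difference 3, which forces r2c4 = 4.
Cage b's pair has difference 3, so r2c5 = 1.
Cage f needs product 20, so r4c2 = 4.
Column 5 already has 4, so r4c5 = 5.
Row 5 now contains 4, which forces r5c2 = 1.
Cage h needs two cells with difference 1, which forces r1c4 = 1.
1 is placed in column 5, so r1c5 = 2.
Row 2 now contains 4, leaving r2c2 = 5.
Cage j needs sum 14, so r3c1 = 4.
Cage j needs sum 14, leaving r3c2 = 2.
Cage d needs product 30, so r3c4 = 5.
Cage c's pair has quotient 2, which forces r4c1 = 1.
Row 4 already has 5, leaving r4c4 = 2.
Row 5 already has 1, which forces r5c1 = 2.
The full grid is 5 3 4 1 2 / 3 5 2 4 1 / 4 2 1 5 3 / 1 4 3 2 5 / 2 1 5 3 4.

4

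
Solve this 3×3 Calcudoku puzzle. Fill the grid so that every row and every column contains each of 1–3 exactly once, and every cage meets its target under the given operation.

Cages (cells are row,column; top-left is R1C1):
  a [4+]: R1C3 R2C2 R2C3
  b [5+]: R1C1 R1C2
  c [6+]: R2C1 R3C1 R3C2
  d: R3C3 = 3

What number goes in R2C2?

Cage a has sum 4; hence R1C3 = 1.
The 3 cells of cage a must have sum 4, which forces R2C2 = 1.
The 3 cells of cage a must have sum 4, which forces R2C3 = 2.
Cage d is a single given cell, leaving R3C3 = 3.
Row 2 already has 2, which forces R2C1 = 3.
Cage c has sum 6, leaving R3C1 = 1.
Row 3 already has 3, so R3C2 = 2.
Column 1 now contains 3, leaving R1C1 = 2.
2 is placed in column 2, leaving R1C2 = 3.
Filled in: 2 3 1 / 3 1 2 / 1 2 3.

1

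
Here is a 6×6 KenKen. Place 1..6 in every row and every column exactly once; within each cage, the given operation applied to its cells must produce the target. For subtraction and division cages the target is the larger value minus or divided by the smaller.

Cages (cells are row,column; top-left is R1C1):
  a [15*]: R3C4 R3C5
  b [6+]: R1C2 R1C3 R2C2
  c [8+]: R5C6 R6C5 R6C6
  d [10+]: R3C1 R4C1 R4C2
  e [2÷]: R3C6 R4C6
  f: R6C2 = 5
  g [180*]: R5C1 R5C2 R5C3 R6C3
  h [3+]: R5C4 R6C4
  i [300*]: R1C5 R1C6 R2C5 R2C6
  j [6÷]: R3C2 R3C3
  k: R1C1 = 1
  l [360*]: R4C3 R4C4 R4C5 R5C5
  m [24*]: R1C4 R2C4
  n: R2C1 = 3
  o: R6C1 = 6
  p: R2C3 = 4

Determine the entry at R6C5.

1

Cage k is given, leaving R1C1 = 1.
N is a freebie, which forces R2C1 = 3.
P is a freebie; hence R2C3 = 4.
Row 2 already has 4, leaving R2C4 = 6.
Cage o is given, leaving R6C1 = 6.
Cage f is a single given cell, which forces R6C2 = 5.
Column 4 already has 6, which forces R1C4 = 4.
Cage b has sum 6, which forces R2C2 = 1.
Column 2 now contains 1, which forces R3C2 = 6.
Row 3 now contains 6, so R3C3 = 1.
In row 4, 1 can only go at R4C6, so R4C6 = 1.
Cage e needs two cells with quotient 2; hence R3C6 = 2.
Cage i needs product 300, leaving R1C5 = 5.
Cage i needs product 300, which forces R1C6 = 6.
Cage i has product 300, so R2C5 = 2.
Column 6 now contains 2; hence R2C6 = 5.
Column 5 already has 5, so R3C5 = 3.
Cage d needs sum 10; hence R4C1 = 2.
The 3 cells of cage c must have sum 8, leaving R6C5 = 1.
Row 3 now contains 3, which forces R3C4 = 5.
Column 4 already has 5, leaving R4C4 = 3.
Cage h's pair has sum 3, which forces R5C4 = 1.
Row 6 now contains 1, so R6C4 = 2.
Row 3 now contains 5, so R3C1 = 4.
Row 4 now contains 3, so R4C2 = 4.
Row 4 now contains 3, so R4C3 = 5.
4 is placed in row 4, leaving R4C5 = 6.
Column 1 now contains 4, so R5C1 = 5.
Column 3 now contains 5, so R5C3 = 6.
6 is placed in column 5, which forces R5C5 = 4.
Row 5 already has 4, so R5C6 = 3.
Row 6 already has 2; hence R6C3 = 3.
Column 6 now contains 3, which forces R6C6 = 4.
Cage b has sum 6, so R1C2 = 3.
Column 3 already has 3; hence R1C3 = 2.
3 is placed in row 5, so R5C2 = 2.
Filled in: 1 3 2 4 5 6 / 3 1 4 6 2 5 / 4 6 1 5 3 2 / 2 4 5 3 6 1 / 5 2 6 1 4 3 / 6 5 3 2 1 4.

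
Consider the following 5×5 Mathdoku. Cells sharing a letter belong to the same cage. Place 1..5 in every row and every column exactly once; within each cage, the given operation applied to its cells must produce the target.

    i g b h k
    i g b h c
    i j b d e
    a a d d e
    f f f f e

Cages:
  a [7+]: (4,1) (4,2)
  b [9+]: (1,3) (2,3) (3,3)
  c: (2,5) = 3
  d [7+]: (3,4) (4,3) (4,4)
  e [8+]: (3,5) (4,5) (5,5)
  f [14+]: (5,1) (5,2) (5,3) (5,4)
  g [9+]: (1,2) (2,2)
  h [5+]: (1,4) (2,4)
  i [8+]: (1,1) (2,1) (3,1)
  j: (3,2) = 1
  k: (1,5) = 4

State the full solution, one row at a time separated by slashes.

K is a freebie; hence (1,5) = 4.
Cage c is given, which forces (2,5) = 3.
Cage j is given; hence (3,2) = 1.
4 is placed in row 1; hence (1,2) = 5.
The two cells of cage g must have sum 9, leaving (2,2) = 4.
Row 2 now contains 4; hence (2,4) = 2.
The two cells of cage h must have sum 5, so (1,4) = 3.
Column 4 already has 3, which forces (3,4) = 4.
Cage d has sum 7; hence (4,4) = 1.
4 is placed in column 4, so (5,4) = 5.
3 is placed in row 1; hence (1,3) = 1.
Cage b needs sum 9, so (2,3) = 5.
Cage b needs sum 9, leaving (3,3) = 3.
The 3 cells of cage d must have sum 7, so (4,3) = 2.
Row 4 now contains 2, leaving (4,5) = 5.
2 is placed in column 3, leaving (5,3) = 4.
The 3 cells of cage e must have sum 8, so (5,5) = 1.
Row 1 already has 1, leaving (1,1) = 2.
Row 2 already has 5, so (2,1) = 1.
The 3 cells of cage i must have sum 8, leaving (3,1) = 5.
Column 5 already has 5, so (3,5) = 2.
Row 4 now contains 5; hence (4,1) = 4.
Row 4 now contains 2; hence (4,2) = 3.
Column 1 now contains 2, which forces (5,1) = 3.
3 is placed in column 2, so (5,2) = 2.

2 5 1 3 4 / 1 4 5 2 3 / 5 1 3 4 2 / 4 3 2 1 5 / 3 2 4 5 1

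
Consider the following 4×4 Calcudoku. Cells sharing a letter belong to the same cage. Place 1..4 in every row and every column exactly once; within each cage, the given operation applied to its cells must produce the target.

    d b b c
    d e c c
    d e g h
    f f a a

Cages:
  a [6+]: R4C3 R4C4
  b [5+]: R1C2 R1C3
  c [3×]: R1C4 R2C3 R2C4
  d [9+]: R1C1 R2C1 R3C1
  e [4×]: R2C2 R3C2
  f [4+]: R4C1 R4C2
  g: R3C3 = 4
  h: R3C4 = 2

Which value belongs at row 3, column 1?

Cage c needs product 3, leaving R1C4 = 1.
The 3 cells of cage c must have product 3, leaving R2C3 = 1.
Cage c has product 3, leaving R2C4 = 3.
Cage g is a single given cell, so R3C3 = 4.
Cage h is given; hence R3C4 = 2.
Column 3 now contains 4, so R4C3 = 2.
2 is placed in column 4, so R4C4 = 4.
Cage b's pair has sum 5, which forces R1C2 = 2.
Column 3 now contains 2, which forces R1C3 = 3.
Row 2 now contains 1; hence R2C2 = 4.
2 is placed in row 3, which forces R3C1 = 3.
Row 3 now contains 4, so R3C2 = 1.
3 is placed in column 1; hence R4C1 = 1.
1 is placed in column 2, which forces R4C2 = 3.
Row 1 now contains 2, so R1C1 = 4.
4 is placed in row 2, leaving R2C1 = 2.
Filled in: 4 2 3 1 / 2 4 1 3 / 3 1 4 2 / 1 3 2 4.

3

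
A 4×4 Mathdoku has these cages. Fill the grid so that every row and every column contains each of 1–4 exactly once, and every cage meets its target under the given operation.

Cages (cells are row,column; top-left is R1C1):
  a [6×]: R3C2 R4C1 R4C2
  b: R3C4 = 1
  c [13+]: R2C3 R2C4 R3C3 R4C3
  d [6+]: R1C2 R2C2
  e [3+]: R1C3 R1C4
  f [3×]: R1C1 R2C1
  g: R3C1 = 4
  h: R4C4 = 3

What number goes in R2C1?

1

Cage c needs sum 13, which forces R2C4 = 4.
Cage g is given, so R3C1 = 4.
B is a freebie, leaving R3C4 = 1.
H is a freebie, which forces R4C4 = 3.
The two cells of cage d must have sum 6, so R1C2 = 4.
Cage e needs two cells with sum 3, so R1C3 = 1.
1 is placed in column 4, leaving R1C4 = 2.
Row 2 already has 4; hence R2C2 = 2.
Row 2 now contains 2, leaving R2C3 = 3.
Cage a needs product 6; hence R3C2 = 3.
3 is placed in column 3, so R3C3 = 2.
2 is placed in column 2, so R4C2 = 1.
Cage c has sum 13, so R4C3 = 4.
Row 1 already has 1, so R1C1 = 3.
Row 2 now contains 3, so R2C1 = 1.
Row 4 now contains 1, leaving R4C1 = 2.
The full grid is 3 4 1 2 / 1 2 3 4 / 4 3 2 1 / 2 1 4 3.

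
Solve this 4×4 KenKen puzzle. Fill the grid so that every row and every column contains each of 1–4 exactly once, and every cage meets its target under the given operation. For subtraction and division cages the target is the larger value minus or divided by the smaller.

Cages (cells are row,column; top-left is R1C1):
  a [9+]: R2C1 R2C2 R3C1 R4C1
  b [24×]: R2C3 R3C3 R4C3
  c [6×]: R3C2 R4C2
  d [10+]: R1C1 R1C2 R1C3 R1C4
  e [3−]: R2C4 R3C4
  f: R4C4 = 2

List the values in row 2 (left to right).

3 1 2 4

Cage f is given; hence R4C4 = 2.
Cage c's pair has product 6, leaving R3C2 = 2.
2 is placed in row 4; hence R4C2 = 3.
Row 4 already has 3, leaving R4C3 = 4.
Column 2 now contains 3; hence R2C2 = 1.
The 3 cells of cage b must have product 24; hence R2C3 = 2.
Row 2 now contains 1, leaving R2C4 = 4.
Column 3 already has 4, which forces R3C3 = 3.
Column 4 already has 4; hence R3C4 = 1.
Row 4 now contains 4, leaving R4C1 = 1.
Cage d has sum 10, so R1C1 = 2.
1 is placed in column 2, which forces R1C2 = 4.
Column 3 now contains 3, so R1C3 = 1.
Column 4 already has 1, leaving R1C4 = 3.
Row 2 now contains 4; hence R2C1 = 3.
3 is placed in row 3, so R3C1 = 4.
The full grid is 2 4 1 3 / 3 1 2 4 / 4 2 3 1 / 1 3 4 2.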